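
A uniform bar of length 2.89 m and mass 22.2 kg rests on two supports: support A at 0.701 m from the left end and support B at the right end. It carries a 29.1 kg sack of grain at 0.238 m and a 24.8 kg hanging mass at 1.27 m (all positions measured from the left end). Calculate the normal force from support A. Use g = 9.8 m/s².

Sum moments about support B (its reaction then has zero moment arm).
Beam weight: 22.2 × 9.8 = 217.6 N down at 1.445 m → arm 1.445 m, τ = 217.6 × 1.445 = 314.4 N·m counterclockwise.
Sack of grain: 29.1 × 9.8 = 285.2 N down at 0.238 m → arm 2.652 m, τ = 285.2 × 2.652 = 756.4 N·m counterclockwise.
Hanging mass: 24.8 × 9.8 = 243 N down at 1.27 m → arm 1.62 m, τ = 243 × 1.62 = 393.7 N·m counterclockwise.
Net load moment about support B = 1464 N·m counterclockwise.
Reaction R at support A is upward at 0.701 m, arm 2.189 m → moment R × 2.189 clockwise.
Setting net torque to zero: R × 2.189 = 1464 → R = 669 N.

R_A ≈ 669 N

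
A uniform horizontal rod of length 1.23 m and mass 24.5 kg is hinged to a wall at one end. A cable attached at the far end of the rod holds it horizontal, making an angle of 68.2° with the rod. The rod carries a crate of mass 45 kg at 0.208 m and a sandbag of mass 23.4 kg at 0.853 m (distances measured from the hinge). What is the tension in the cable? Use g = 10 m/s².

T ≈ 389 N

Sum moments about the hinge (the unknown hinge reaction has zero arm there).
Beam weight: 24.5 × 10 = 245 N down at 0.615 m → arm 0.615 m, τ = 245 × 0.615 = 150.7 N·m clockwise.
Crate: 45 × 10 = 450 N down at 0.208 m → arm 0.208 m, τ = 450 × 0.208 = 93.6 N·m clockwise.
Sandbag: 23.4 × 10 = 234 N down at 0.853 m → arm 0.853 m, τ = 234 × 0.853 = 199.6 N·m clockwise.
Total clockwise load moment = 443.9 N·m.
The cable tension T acts at 1.23 m; only its component perpendicular to the rod, T sinθ, produces torque. sin 68.2° = 0.9285.
For rotational equilibrium, T × 1.23 × 0.9285 = 443.9, so T = 443.9 / 1.142 = 389 N.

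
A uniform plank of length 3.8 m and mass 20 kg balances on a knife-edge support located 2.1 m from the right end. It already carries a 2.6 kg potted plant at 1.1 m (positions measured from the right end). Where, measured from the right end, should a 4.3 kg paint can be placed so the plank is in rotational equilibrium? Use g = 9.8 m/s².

Choose the knife-edge support (at 2.1 m from the right end) as the axis so the support reaction has zero arm there.
Beam weight: 20 × 9.8 = 196 N down at 1.9 m → arm 0.2 m, τ = 196 × 0.2 = 39.2 N·m clockwise.
Potted plant: 2.6 × 9.8 = 25.48 N down at 1.1 m → arm 1 m, τ = 25.48 × 1 = 25.48 N·m clockwise.
Net moment of existing loads = 64.68 N·m clockwise.
The paint can weighs 4.3 × 9.8 = 42.14 N and must supply an equal counterclockwise moment, so its lever arm about the knife-edge support is 64.68 / 42.14 = 1.53 m.
That puts it at 2.1 + 1.53 = 3.63 m from the right end.

x ≈ 3.63 m from the right end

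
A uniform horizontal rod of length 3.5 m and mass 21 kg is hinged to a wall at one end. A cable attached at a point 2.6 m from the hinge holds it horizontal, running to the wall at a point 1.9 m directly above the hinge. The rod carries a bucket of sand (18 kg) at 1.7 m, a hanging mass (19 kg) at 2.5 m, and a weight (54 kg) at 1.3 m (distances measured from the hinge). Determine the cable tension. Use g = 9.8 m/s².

Choose the hinge as the axis so the unknown hinge reaction has zero arm there.
Beam weight: 21 × 9.8 = 205.8 N down at 1.75 m → arm 1.75 m, τ = 205.8 × 1.75 = 360.2 N·m clockwise.
Bucket of sand: 18 × 9.8 = 176.4 N down at 1.7 m → arm 1.7 m, τ = 176.4 × 1.7 = 299.9 N·m clockwise.
Hanging mass: 19 × 9.8 = 186.2 N down at 2.5 m → arm 2.5 m, τ = 186.2 × 2.5 = 465.5 N·m clockwise.
Weight: 54 × 9.8 = 529.2 N down at 1.3 m → arm 1.3 m, τ = 529.2 × 1.3 = 688 N·m clockwise.
Total clockwise load moment = 1814 N·m.
The cable tension T acts at 2.6 m; only its component perpendicular to the rod, T sinθ, produces torque. sinθ = h/√(h²+d²) = 1.9/√(1.9²+2.6²) = 0.59.
Στ = 0 ⇒ T × 2.6 × 0.59 = 1814 ⇒ T = 1814 / 1.534 = 1180 N.

T ≈ 1180 N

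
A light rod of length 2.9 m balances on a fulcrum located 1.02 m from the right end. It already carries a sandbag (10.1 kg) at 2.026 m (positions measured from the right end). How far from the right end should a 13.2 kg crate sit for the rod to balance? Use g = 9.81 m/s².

x ≈ 0.25 m from the right end

Take moments about the fulcrum (at 1.02 m from the right end).
Sandbag: 10.1 × 9.81 = 99.08 N down at 2.026 m → arm 1.006 m, τ = 99.08 × 1.006 = 99.67 N·m counterclockwise.
Net moment of existing loads = 99.67 N·m counterclockwise.
The crate weighs 13.2 × 9.81 = 129.5 N and must supply an equal clockwise moment, so its lever arm about the fulcrum is 99.67 / 129.5 = 0.77 m.
That puts it at 1.02 − 0.77 = 0.25 m from the right end.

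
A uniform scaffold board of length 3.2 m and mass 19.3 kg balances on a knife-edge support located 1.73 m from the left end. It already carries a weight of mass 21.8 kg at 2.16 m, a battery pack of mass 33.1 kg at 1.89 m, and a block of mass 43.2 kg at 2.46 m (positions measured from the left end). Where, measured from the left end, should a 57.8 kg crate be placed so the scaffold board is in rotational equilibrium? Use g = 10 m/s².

x ≈ 0.974 m from the left end

About the knife-edge support (at 1.73 m from the left end):
Beam weight: 19.3 × 10 = 193 N down at 1.6 m → arm 0.13 m, τ = 193 × 0.13 = 25.09 N·m counterclockwise.
Weight: 21.8 × 10 = 218 N down at 2.16 m → arm 0.43 m, τ = 218 × 0.43 = 93.74 N·m clockwise.
Battery pack: 33.1 × 10 = 331 N down at 1.89 m → arm 0.16 m, τ = 331 × 0.16 = 52.96 N·m clockwise.
Block: 43.2 × 10 = 432 N down at 2.46 m → arm 0.73 m, τ = 432 × 0.73 = 315.4 N·m clockwise.
Net moment of existing loads = 437 N·m clockwise.
The crate weighs 57.8 × 10 = 578 N and must supply an equal counterclockwise moment, so its lever arm about the knife-edge support is 437 / 578 = 0.756 m.
That puts it at 1.73 − 0.756 = 0.974 m from the left end.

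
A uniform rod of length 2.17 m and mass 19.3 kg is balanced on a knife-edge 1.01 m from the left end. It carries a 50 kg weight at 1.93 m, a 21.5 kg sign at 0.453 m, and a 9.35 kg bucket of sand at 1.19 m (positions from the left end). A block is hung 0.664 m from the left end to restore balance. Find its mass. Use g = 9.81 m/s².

Taking torques about the knife-edge (at 1.01 m from the left end):
Beam weight: 19.3 × 9.81 = 189.3 N down at 1.085 m → arm 0.075 m, τ = 189.3 × 0.075 = 14.2 N·m clockwise.
Weight: 50 × 9.81 = 490.5 N down at 1.93 m → arm 0.92 m, τ = 490.5 × 0.92 = 451.3 N·m clockwise.
Sign: 21.5 × 9.81 = 210.9 N down at 0.453 m → arm 0.557 m, τ = 210.9 × 0.557 = 117.5 N·m counterclockwise.
Bucket of sand: 9.35 × 9.81 = 91.72 N down at 1.19 m → arm 0.18 m, τ = 91.72 × 0.18 = 16.51 N·m clockwise.
Net moment of known loads = 364.5 N·m clockwise.
An unknown mass m at 0.664 m has arm 0.346 m; its moment is m·g·0.346 counterclockwise.
For rotational equilibrium, m × 9.81 × 0.346 = 364.5, so m = 364.5 / (9.81 × 0.346) = 107 kg.

m ≈ 107 kg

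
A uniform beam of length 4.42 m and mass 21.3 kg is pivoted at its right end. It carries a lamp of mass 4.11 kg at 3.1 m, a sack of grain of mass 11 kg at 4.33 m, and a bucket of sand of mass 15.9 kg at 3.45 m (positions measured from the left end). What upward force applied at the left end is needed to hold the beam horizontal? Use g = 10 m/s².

Take moments about the right end.
Beam weight: 21.3 × 10 = 213 N down at 2.21 m → arm 2.21 m, τ = 213 × 2.21 = 470.7 N·m counterclockwise.
Lamp: 4.11 × 10 = 41.1 N down at 3.1 m → arm 1.32 m, τ = 41.1 × 1.32 = 54.25 N·m counterclockwise.
Sack of grain: 11 × 10 = 110 N down at 4.33 m → arm 0.09 m, τ = 110 × 0.09 = 9.9 N·m counterclockwise.
Bucket of sand: 15.9 × 10 = 159 N down at 3.45 m → arm 0.97 m, τ = 159 × 0.97 = 154.2 N·m counterclockwise.
Net moment of the loads = 689 N·m counterclockwise.
The upward force F acts at the left end, arm 4.42 m, giving F × 4.42 clockwise.
Setting net torque to zero: F × 4.42 = 689 → F = 689 / 4.42 = 156 N.

F ≈ 156 N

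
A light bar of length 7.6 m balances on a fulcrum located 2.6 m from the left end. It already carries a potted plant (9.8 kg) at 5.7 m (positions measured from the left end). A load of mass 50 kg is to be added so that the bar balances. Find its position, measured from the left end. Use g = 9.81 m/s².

About the fulcrum (at 2.6 m from the left end):
Potted plant: 9.8 × 9.81 = 96.14 N down at 5.7 m → arm 3.1 m, τ = 96.14 × 3.1 = 298 N·m clockwise.
Net moment of existing loads = 298 N·m clockwise.
The load weighs 50 × 9.81 = 490.5 N and must supply an equal counterclockwise moment, so its lever arm about the fulcrum is 298 / 490.5 = 0.608 m.
That puts it at 2.6 − 0.608 = 1.99 m from the left end.

x ≈ 1.99 m from the left end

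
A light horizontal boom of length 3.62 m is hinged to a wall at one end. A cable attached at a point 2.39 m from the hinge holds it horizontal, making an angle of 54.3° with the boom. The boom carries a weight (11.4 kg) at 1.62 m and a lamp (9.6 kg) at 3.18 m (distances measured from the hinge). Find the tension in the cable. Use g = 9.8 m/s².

T ≈ 247 N

Take moments about the hinge.
Weight: 11.4 × 9.8 = 111.7 N down at 1.62 m → arm 1.62 m, τ = 111.7 × 1.62 = 181 N·m clockwise.
Lamp: 9.6 × 9.8 = 94.08 N down at 3.18 m → arm 3.18 m, τ = 94.08 × 3.18 = 299.2 N·m clockwise.
Total clockwise load moment = 480.2 N·m.
The cable tension T acts at 2.39 m; only its component perpendicular to the boom, T sinθ, produces torque. sin 54.3° = 0.8121.
Balancing moments: T × 2.39 × 0.8121 = 480.2, giving T = 480.2 / 1.941 = 247 N.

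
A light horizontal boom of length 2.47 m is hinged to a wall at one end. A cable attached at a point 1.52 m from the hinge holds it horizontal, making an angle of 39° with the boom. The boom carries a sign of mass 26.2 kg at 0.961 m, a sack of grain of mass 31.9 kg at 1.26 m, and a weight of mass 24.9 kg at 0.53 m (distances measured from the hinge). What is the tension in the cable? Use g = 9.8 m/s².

About the hinge:
Sign: 26.2 × 9.8 = 256.8 N down at 0.961 m → arm 0.961 m, τ = 256.8 × 0.961 = 246.8 N·m clockwise.
Sack of grain: 31.9 × 9.8 = 312.6 N down at 1.26 m → arm 1.26 m, τ = 312.6 × 1.26 = 393.9 N·m clockwise.
Weight: 24.9 × 9.8 = 244 N down at 0.53 m → arm 0.53 m, τ = 244 × 0.53 = 129.3 N·m clockwise.
Total clockwise load moment = 770 N·m.
The cable tension T acts at 1.52 m; only its component perpendicular to the boom, T sinθ, produces torque. sin 39° = 0.6293.
Setting net torque to zero: T × 1.52 × 0.6293 = 770 → T = 770 / 0.9565 = 805 N.

T ≈ 805 N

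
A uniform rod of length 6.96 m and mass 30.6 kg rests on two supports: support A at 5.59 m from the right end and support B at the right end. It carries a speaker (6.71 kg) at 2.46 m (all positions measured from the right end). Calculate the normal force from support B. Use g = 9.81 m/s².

Take moments about support A.
Beam weight: 30.6 × 9.81 = 300.2 N down at 3.48 m → arm 2.11 m, τ = 300.2 × 2.11 = 633.4 N·m clockwise.
Speaker: 6.71 × 9.81 = 65.83 N down at 2.46 m → arm 3.13 m, τ = 65.83 × 3.13 = 206 N·m clockwise.
Net load moment about support A = 839.4 N·m clockwise.
Reaction R at support B is upward at 0 m, arm 5.59 m → moment R × 5.59 counterclockwise.
For rotational equilibrium, R × 5.59 = 839.4, so R = 150 N.

R_B ≈ 150 N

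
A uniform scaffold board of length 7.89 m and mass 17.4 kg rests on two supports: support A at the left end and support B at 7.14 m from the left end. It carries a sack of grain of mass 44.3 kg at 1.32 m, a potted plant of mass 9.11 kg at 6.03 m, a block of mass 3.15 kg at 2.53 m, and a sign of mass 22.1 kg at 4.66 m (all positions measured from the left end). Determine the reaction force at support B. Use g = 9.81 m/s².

Choose support A as the axis so its reaction then has zero moment arm.
Beam weight: 17.4 × 9.81 = 170.7 N down at 3.945 m → arm 3.945 m, τ = 170.7 × 3.945 = 673.4 N·m clockwise.
Sack of grain: 44.3 × 9.81 = 434.6 N down at 1.32 m → arm 1.32 m, τ = 434.6 × 1.32 = 573.7 N·m clockwise.
Potted plant: 9.11 × 9.81 = 89.37 N down at 6.03 m → arm 6.03 m, τ = 89.37 × 6.03 = 538.9 N·m clockwise.
Block: 3.15 × 9.81 = 30.9 N down at 2.53 m → arm 2.53 m, τ = 30.9 × 2.53 = 78.18 N·m clockwise.
Sign: 22.1 × 9.81 = 216.8 N down at 4.66 m → arm 4.66 m, τ = 216.8 × 4.66 = 1010 N·m clockwise.
Net load moment about support A = 2874 N·m clockwise.
Reaction R at support B is upward at 7.14 m, arm 7.14 m → moment R × 7.14 counterclockwise.
Balancing moments: R × 7.14 = 2874, giving R = 403 N.

R_B ≈ 403 N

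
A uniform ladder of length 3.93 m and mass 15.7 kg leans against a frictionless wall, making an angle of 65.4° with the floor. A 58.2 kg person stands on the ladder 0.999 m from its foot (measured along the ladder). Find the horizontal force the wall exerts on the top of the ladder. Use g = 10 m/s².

Take moments about the foot of the ladder.
Ladder weight 15.7×10 = 157 N acts at 1.965 m along the ladder; its horizontal arm is 1.965·cos65.4° = 0.818 m → τ = 128.4 N·m clockwise.
Person: 58.2×10 = 582 N at 0.999 m → arm 0.4159 m → τ = 242.1 N·m clockwise.
Wall normal N acts horizontally at the top; its moment arm is the height L sinθ = 3.93·sin65.4° = 3.573 m, counterclockwise.
Balancing moments: N × 3.573 = 370.5, giving N = 104 N.

N_wall ≈ 104 N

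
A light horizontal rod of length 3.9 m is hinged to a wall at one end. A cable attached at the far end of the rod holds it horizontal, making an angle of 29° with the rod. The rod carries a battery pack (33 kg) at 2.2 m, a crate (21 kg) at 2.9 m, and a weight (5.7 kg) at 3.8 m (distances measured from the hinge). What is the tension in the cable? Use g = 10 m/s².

Choose the hinge as the axis so the unknown hinge reaction has zero arm there.
Battery pack: 33 × 10 = 330 N down at 2.2 m → arm 2.2 m, τ = 330 × 2.2 = 726 N·m clockwise.
Crate: 21 × 10 = 210 N down at 2.9 m → arm 2.9 m, τ = 210 × 2.9 = 609 N·m clockwise.
Weight: 5.7 × 10 = 57 N down at 3.8 m → arm 3.8 m, τ = 57 × 3.8 = 216.6 N·m clockwise.
Total clockwise load moment = 1552 N·m.
The cable tension T acts at 3.9 m; only its component perpendicular to the rod, T sinθ, produces torque. sin 29° = 0.4848.
For rotational equilibrium, T × 3.9 × 0.4848 = 1552, so T = 1552 / 1.891 = 821 N.

T ≈ 821 N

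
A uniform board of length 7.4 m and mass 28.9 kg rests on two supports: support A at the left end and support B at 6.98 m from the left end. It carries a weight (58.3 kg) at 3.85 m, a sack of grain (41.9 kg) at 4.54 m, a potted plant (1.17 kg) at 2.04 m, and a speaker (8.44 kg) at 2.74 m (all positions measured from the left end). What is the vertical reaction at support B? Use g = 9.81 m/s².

Taking torques about support A:
Beam weight: 28.9 × 9.81 = 283.5 N down at 3.7 m → arm 3.7 m, τ = 283.5 × 3.7 = 1049 N·m clockwise.
Weight: 58.3 × 9.81 = 571.9 N down at 3.85 m → arm 3.85 m, τ = 571.9 × 3.85 = 2202 N·m clockwise.
Sack of grain: 41.9 × 9.81 = 411 N down at 4.54 m → arm 4.54 m, τ = 411 × 4.54 = 1866 N·m clockwise.
Potted plant: 1.17 × 9.81 = 11.48 N down at 2.04 m → arm 2.04 m, τ = 11.48 × 2.04 = 23.42 N·m clockwise.
Speaker: 8.44 × 9.81 = 82.8 N down at 2.74 m → arm 2.74 m, τ = 82.8 × 2.74 = 226.9 N·m clockwise.
Net load moment about support A = 5367 N·m clockwise.
Reaction R at support B is upward at 6.98 m, arm 6.98 m → moment R × 6.98 counterclockwise.
Στ = 0 ⇒ R × 6.98 = 5367 ⇒ R = 769 N.

R_B ≈ 769 N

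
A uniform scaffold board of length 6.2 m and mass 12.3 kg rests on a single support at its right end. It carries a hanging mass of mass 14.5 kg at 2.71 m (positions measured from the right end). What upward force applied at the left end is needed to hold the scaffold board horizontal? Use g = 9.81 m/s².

Sum moments about the right end (the unknown pivot reaction has zero arm there).
Beam weight: 12.3 × 9.81 = 120.7 N down at 3.1 m → arm 3.1 m, τ = 120.7 × 3.1 = 374.2 N·m counterclockwise.
Hanging mass: 14.5 × 9.81 = 142.2 N down at 2.71 m → arm 2.71 m, τ = 142.2 × 2.71 = 385.4 N·m counterclockwise.
Net moment of the loads = 759.6 N·m counterclockwise.
The upward force F acts at the left end, arm 6.2 m, giving F × 6.2 clockwise.
For rotational equilibrium, F × 6.2 = 759.6, so F = 759.6 / 6.2 = 123 N.

F ≈ 123 N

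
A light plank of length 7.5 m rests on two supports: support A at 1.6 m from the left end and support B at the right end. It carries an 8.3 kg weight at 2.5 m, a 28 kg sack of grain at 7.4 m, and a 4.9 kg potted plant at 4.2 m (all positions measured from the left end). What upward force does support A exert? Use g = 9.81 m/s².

R_A ≈ 101 N

About support B:
Weight: 8.3 × 9.81 = 81.42 N down at 2.5 m → arm 5 m, τ = 81.42 × 5 = 407.1 N·m counterclockwise.
Sack of grain: 28 × 9.81 = 274.7 N down at 7.4 m → arm 0.1 m, τ = 274.7 × 0.1 = 27.47 N·m counterclockwise.
Potted plant: 4.9 × 9.81 = 48.07 N down at 4.2 m → arm 3.3 m, τ = 48.07 × 3.3 = 158.6 N·m counterclockwise.
Net load moment about support B = 593.2 N·m counterclockwise.
Reaction R at support A is upward at 1.6 m, arm 5.9 m → moment R × 5.9 clockwise.
Στ = 0 ⇒ R × 5.9 = 593.2 ⇒ R = 101 N.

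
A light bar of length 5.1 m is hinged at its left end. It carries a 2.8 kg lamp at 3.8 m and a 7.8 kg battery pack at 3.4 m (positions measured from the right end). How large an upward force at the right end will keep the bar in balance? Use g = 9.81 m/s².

F ≈ 32.5 N

Choose the left end as the axis so the unknown pivot reaction has zero arm there.
Lamp: 2.8 × 9.81 = 27.47 N down at 3.8 m → arm 1.3 m, τ = 27.47 × 1.3 = 35.71 N·m clockwise.
Battery pack: 7.8 × 9.81 = 76.52 N down at 3.4 m → arm 1.7 m, τ = 76.52 × 1.7 = 130.1 N·m clockwise.
Net moment of the loads = 165.8 N·m clockwise.
The upward force F acts at the right end, arm 5.1 m, giving F × 5.1 counterclockwise.
For rotational equilibrium, F × 5.1 = 165.8, so F = 165.8 / 5.1 = 32.5 N.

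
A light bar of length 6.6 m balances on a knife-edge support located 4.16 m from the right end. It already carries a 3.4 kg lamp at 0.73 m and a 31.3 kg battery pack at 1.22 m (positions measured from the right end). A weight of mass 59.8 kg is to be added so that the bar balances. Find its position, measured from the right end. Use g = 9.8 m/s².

About the knife-edge support (at 4.16 m from the right end):
Lamp: 3.4 × 9.8 = 33.32 N down at 0.73 m → arm 3.43 m, τ = 33.32 × 3.43 = 114.3 N·m clockwise.
Battery pack: 31.3 × 9.8 = 306.7 N down at 1.22 m → arm 2.94 m, τ = 306.7 × 2.94 = 901.7 N·m clockwise.
Net moment of existing loads = 1016 N·m clockwise.
The weight weighs 59.8 × 9.8 = 586 N and must supply an equal counterclockwise moment, so its lever arm about the knife-edge support is 1016 / 586 = 1.73 m.
That puts it at 4.16 + 1.73 = 5.89 m from the right end.

x ≈ 5.89 m from the right end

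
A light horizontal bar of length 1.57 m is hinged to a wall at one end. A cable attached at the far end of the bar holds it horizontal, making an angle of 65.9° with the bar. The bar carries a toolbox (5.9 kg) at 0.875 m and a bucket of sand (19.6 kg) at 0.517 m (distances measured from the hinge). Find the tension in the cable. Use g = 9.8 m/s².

Taking torques about the hinge:
Toolbox: 5.9 × 9.8 = 57.82 N down at 0.875 m → arm 0.875 m, τ = 57.82 × 0.875 = 50.59 N·m clockwise.
Bucket of sand: 19.6 × 9.8 = 192.1 N down at 0.517 m → arm 0.517 m, τ = 192.1 × 0.517 = 99.32 N·m clockwise.
Total clockwise load moment = 149.9 N·m.
The cable tension T acts at 1.57 m; only its component perpendicular to the bar, T sinθ, produces torque. sin 65.9° = 0.9128.
Στ = 0 ⇒ T × 1.57 × 0.9128 = 149.9 ⇒ T = 149.9 / 1.433 = 105 N.

T ≈ 105 N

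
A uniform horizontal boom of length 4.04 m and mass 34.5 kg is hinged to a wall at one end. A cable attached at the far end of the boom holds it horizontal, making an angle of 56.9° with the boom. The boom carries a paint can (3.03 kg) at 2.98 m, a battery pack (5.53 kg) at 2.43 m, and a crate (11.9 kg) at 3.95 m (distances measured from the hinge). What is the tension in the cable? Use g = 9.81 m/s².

T ≈ 403 N

Choose the hinge as the axis so the unknown hinge reaction has zero arm there.
Beam weight: 34.5 × 9.81 = 338.4 N down at 2.02 m → arm 2.02 m, τ = 338.4 × 2.02 = 683.6 N·m clockwise.
Paint can: 3.03 × 9.81 = 29.72 N down at 2.98 m → arm 2.98 m, τ = 29.72 × 2.98 = 88.57 N·m clockwise.
Battery pack: 5.53 × 9.81 = 54.25 N down at 2.43 m → arm 2.43 m, τ = 54.25 × 2.43 = 131.8 N·m clockwise.
Crate: 11.9 × 9.81 = 116.7 N down at 3.95 m → arm 3.95 m, τ = 116.7 × 3.95 = 461 N·m clockwise.
Total clockwise load moment = 1365 N·m.
The cable tension T acts at 4.04 m; only its component perpendicular to the boom, T sinθ, produces torque. sin 56.9° = 0.8377.
Setting net torque to zero: T × 4.04 × 0.8377 = 1365 → T = 1365 / 3.384 = 403 N.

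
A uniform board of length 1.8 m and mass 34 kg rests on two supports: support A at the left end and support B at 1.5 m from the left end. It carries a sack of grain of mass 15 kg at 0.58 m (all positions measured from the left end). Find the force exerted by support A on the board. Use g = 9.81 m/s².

About support B:
Beam weight: 34 × 9.81 = 333.5 N down at 0.9 m → arm 0.6 m, τ = 333.5 × 0.6 = 200.1 N·m counterclockwise.
Sack of grain: 15 × 9.81 = 147.2 N down at 0.58 m → arm 0.92 m, τ = 147.2 × 0.92 = 135.4 N·m counterclockwise.
Net load moment about support B = 335.5 N·m counterclockwise.
Reaction R at support A is upward at 0 m, arm 1.5 m → moment R × 1.5 clockwise.
Setting net torque to zero: R × 1.5 = 335.5 → R = 224 N.

R_A ≈ 224 N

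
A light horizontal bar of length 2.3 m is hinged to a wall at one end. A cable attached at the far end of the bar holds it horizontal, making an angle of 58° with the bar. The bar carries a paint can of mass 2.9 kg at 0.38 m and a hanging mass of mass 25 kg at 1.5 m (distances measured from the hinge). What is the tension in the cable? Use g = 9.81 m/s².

T ≈ 194 N

Taking torques about the hinge:
Paint can: 2.9 × 9.81 = 28.45 N down at 0.38 m → arm 0.38 m, τ = 28.45 × 0.38 = 10.81 N·m clockwise.
Hanging mass: 25 × 9.81 = 245.2 N down at 1.5 m → arm 1.5 m, τ = 245.2 × 1.5 = 367.8 N·m clockwise.
Total clockwise load moment = 378.6 N·m.
The cable tension T acts at 2.3 m; only its component perpendicular to the bar, T sinθ, produces torque. sin 58° = 0.848.
Στ = 0 ⇒ T × 2.3 × 0.848 = 378.6 ⇒ T = 378.6 / 1.95 = 194 N.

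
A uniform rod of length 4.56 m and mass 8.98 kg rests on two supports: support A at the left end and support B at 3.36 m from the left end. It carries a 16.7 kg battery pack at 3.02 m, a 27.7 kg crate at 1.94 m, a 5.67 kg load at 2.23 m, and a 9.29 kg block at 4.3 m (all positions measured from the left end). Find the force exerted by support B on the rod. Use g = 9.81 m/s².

R_B ≈ 517 N

Taking torques about support A:
Beam weight: 8.98 × 9.81 = 88.09 N down at 2.28 m → arm 2.28 m, τ = 88.09 × 2.28 = 200.8 N·m clockwise.
Battery pack: 16.7 × 9.81 = 163.8 N down at 3.02 m → arm 3.02 m, τ = 163.8 × 3.02 = 494.7 N·m clockwise.
Crate: 27.7 × 9.81 = 271.7 N down at 1.94 m → arm 1.94 m, τ = 271.7 × 1.94 = 527.1 N·m clockwise.
Load: 5.67 × 9.81 = 55.62 N down at 2.23 m → arm 2.23 m, τ = 55.62 × 2.23 = 124 N·m clockwise.
Block: 9.29 × 9.81 = 91.13 N down at 4.3 m → arm 4.3 m, τ = 91.13 × 4.3 = 391.9 N·m clockwise.
Net load moment about support A = 1738 N·m clockwise.
Reaction R at support B is upward at 3.36 m, arm 3.36 m → moment R × 3.36 counterclockwise.
Setting net torque to zero: R × 3.36 = 1738 → R = 517 N.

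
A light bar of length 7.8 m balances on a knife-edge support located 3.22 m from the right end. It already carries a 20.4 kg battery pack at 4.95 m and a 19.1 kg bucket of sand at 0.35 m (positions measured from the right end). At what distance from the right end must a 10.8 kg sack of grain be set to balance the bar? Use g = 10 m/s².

Take moments about the knife-edge support (at 3.22 m from the right end).
Battery pack: 20.4 × 10 = 204 N down at 4.95 m → arm 1.73 m, τ = 204 × 1.73 = 352.9 N·m counterclockwise.
Bucket of sand: 19.1 × 10 = 191 N down at 0.35 m → arm 2.87 m, τ = 191 × 2.87 = 548.2 N·m clockwise.
Net moment of existing loads = 195.3 N·m clockwise.
The sack of grain weighs 10.8 × 10 = 108 N and must supply an equal counterclockwise moment, so its lever arm about the knife-edge support is 195.3 / 108 = 1.81 m.
That puts it at 3.22 + 1.81 = 5.03 m from the right end.

x ≈ 5.03 m from the right end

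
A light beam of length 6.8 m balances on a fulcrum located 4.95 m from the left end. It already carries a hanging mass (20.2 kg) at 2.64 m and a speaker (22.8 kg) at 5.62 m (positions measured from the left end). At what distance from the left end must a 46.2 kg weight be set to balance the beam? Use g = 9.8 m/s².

Sum moments about the fulcrum (at 4.95 m from the left end) (the support reaction has zero arm there).
Hanging mass: 20.2 × 9.8 = 198 N down at 2.64 m → arm 2.31 m, τ = 198 × 2.31 = 457.4 N·m counterclockwise.
Speaker: 22.8 × 9.8 = 223.4 N down at 5.62 m → arm 0.67 m, τ = 223.4 × 0.67 = 149.7 N·m clockwise.
Net moment of existing loads = 307.7 N·m counterclockwise.
The weight weighs 46.2 × 9.8 = 452.8 N and must supply an equal clockwise moment, so its lever arm about the fulcrum is 307.7 / 452.8 = 0.68 m.
That puts it at 4.95 + 0.68 = 5.63 m from the left end.

x ≈ 5.63 m from the left end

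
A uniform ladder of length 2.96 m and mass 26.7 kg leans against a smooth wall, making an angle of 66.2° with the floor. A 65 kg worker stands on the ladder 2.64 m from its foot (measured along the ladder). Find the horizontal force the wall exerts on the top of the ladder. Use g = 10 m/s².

N_wall ≈ 315 N

About the foot of the ladder:
Ladder weight 26.7×10 = 267 N acts at 1.48 m along the ladder; its horizontal arm is 1.48·cos66.2° = 0.5972 m → τ = 159.5 N·m clockwise.
Worker: 65×10 = 650 N at 2.64 m → arm 1.065 m → τ = 692.2 N·m clockwise.
Wall normal N acts horizontally at the top; its moment arm is the height L sinθ = 2.96·sin66.2° = 2.708 m, counterclockwise.
For rotational equilibrium, N × 2.708 = 851.7, so N = 315 N.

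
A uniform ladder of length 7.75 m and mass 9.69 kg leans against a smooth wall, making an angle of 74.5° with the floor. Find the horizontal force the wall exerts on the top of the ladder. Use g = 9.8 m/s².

N_wall ≈ 13.2 N

Taking torques about the foot of the ladder:
Ladder weight 9.69×9.8 = 94.96 N acts at 3.875 m along the ladder; its horizontal arm is 3.875·cos74.5° = 1.036 m → τ = 98.38 N·m clockwise.
Wall normal N acts horizontally at the top; its moment arm is the height L sinθ = 7.75·sin74.5° = 7.468 m, counterclockwise.
Setting net torque to zero: N × 7.468 = 98.38 → N = 13.2 N.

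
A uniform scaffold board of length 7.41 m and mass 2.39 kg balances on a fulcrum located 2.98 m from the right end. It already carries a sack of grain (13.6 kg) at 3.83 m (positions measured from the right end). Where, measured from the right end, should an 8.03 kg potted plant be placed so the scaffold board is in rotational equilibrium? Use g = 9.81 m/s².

Take moments about the fulcrum (at 2.98 m from the right end).
Beam weight: 2.39 × 9.81 = 23.45 N down at 3.705 m → arm 0.725 m, τ = 23.45 × 0.725 = 17 N·m counterclockwise.
Sack of grain: 13.6 × 9.81 = 133.4 N down at 3.83 m → arm 0.85 m, τ = 133.4 × 0.85 = 113.4 N·m counterclockwise.
Net moment of existing loads = 130.4 N·m counterclockwise.
The potted plant weighs 8.03 × 9.81 = 78.77 N and must supply an equal clockwise moment, so its lever arm about the fulcrum is 130.4 / 78.77 = 1.66 m.
That puts it at 2.98 − 1.66 = 1.32 m from the right end.

x ≈ 1.32 m from the right end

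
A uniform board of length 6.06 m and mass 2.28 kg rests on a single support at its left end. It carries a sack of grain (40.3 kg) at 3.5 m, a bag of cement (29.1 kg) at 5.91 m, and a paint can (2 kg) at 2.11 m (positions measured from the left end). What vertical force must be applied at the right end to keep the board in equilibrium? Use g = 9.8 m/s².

F ≈ 524 N

Choose the left end as the axis so the unknown pivot reaction has zero arm there.
Beam weight: 2.28 × 9.8 = 22.34 N down at 3.03 m → arm 3.03 m, τ = 22.34 × 3.03 = 67.69 N·m clockwise.
Sack of grain: 40.3 × 9.8 = 394.9 N down at 3.5 m → arm 3.5 m, τ = 394.9 × 3.5 = 1382 N·m clockwise.
Bag of cement: 29.1 × 9.8 = 285.2 N down at 5.91 m → arm 5.91 m, τ = 285.2 × 5.91 = 1686 N·m clockwise.
Paint can: 2 × 9.8 = 19.6 N down at 2.11 m → arm 2.11 m, τ = 19.6 × 2.11 = 41.36 N·m clockwise.
Net moment of the loads = 3177 N·m clockwise.
The upward force F acts at the right end, arm 6.06 m, giving F × 6.06 counterclockwise.
Setting net torque to zero: F × 6.06 = 3177 → F = 3177 / 6.06 = 524 N.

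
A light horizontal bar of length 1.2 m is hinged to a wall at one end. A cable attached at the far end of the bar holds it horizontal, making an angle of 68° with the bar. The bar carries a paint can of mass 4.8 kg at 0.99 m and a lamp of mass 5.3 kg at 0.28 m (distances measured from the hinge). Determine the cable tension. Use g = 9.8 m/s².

Choose the hinge as the axis so the unknown hinge reaction has zero arm there.
Paint can: 4.8 × 9.8 = 47.04 N down at 0.99 m → arm 0.99 m, τ = 47.04 × 0.99 = 46.57 N·m clockwise.
Lamp: 5.3 × 9.8 = 51.94 N down at 0.28 m → arm 0.28 m, τ = 51.94 × 0.28 = 14.54 N·m clockwise.
Total clockwise load moment = 61.11 N·m.
The cable tension T acts at 1.2 m; only its component perpendicular to the bar, T sinθ, produces torque. sin 68° = 0.9272.
Στ = 0 ⇒ T × 1.2 × 0.9272 = 61.11 ⇒ T = 61.11 / 1.113 = 54.9 N.

T ≈ 54.9 N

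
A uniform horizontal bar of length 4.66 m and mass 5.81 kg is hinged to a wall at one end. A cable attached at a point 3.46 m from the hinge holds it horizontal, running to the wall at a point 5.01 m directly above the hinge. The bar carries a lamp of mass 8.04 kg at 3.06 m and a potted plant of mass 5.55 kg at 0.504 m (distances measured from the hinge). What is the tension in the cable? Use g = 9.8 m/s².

T ≈ 141 N

Sum moments about the hinge (the unknown hinge reaction has zero arm there).
Beam weight: 5.81 × 9.8 = 56.94 N down at 2.33 m → arm 2.33 m, τ = 56.94 × 2.33 = 132.7 N·m clockwise.
Lamp: 8.04 × 9.8 = 78.79 N down at 3.06 m → arm 3.06 m, τ = 78.79 × 3.06 = 241.1 N·m clockwise.
Potted plant: 5.55 × 9.8 = 54.39 N down at 0.504 m → arm 0.504 m, τ = 54.39 × 0.504 = 27.41 N·m clockwise.
Total clockwise load moment = 401.2 N·m.
The cable tension T acts at 3.46 m; only its component perpendicular to the bar, T sinθ, produces torque. sinθ = h/√(h²+d²) = 5.01/√(5.01²+3.46²) = 0.8228.
For rotational equilibrium, T × 3.46 × 0.8228 = 401.2, so T = 401.2 / 2.847 = 141 N.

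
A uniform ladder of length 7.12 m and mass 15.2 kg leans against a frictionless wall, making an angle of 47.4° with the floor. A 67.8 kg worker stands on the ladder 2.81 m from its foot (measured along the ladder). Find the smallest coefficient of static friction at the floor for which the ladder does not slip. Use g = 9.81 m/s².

μ_min ≈ 0.381

About the foot of the ladder:
Ladder weight 15.2×9.81 = 149.1 N acts at 3.56 m along the ladder; its horizontal arm is 3.56·cos47.4° = 2.41 m → τ = 359.3 N·m clockwise.
Worker: 67.8×9.81 = 665.1 N at 2.81 m → arm 1.902 m → τ = 1265 N·m clockwise.
Wall normal N acts horizontally at the top; its moment arm is the height L sinθ = 7.12·sin47.4° = 5.241 m, counterclockwise.
For rotational equilibrium, N × 5.241 = 1624, so N = 309.9 N.
ΣFx = 0 ⇒ f = N_wall = 309.9 N. ΣFy = 0 ⇒ N_floor = 814.2 N.
μ_min = f / N_floor = 309.9 / 814.2 = 0.381.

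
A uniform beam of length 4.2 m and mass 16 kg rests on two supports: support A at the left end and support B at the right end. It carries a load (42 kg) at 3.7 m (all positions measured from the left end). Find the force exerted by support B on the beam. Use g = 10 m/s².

R_B ≈ 450 N

Taking torques about support A:
Beam weight: 16 × 10 = 160 N down at 2.1 m → arm 2.1 m, τ = 160 × 2.1 = 336 N·m clockwise.
Load: 42 × 10 = 420 N down at 3.7 m → arm 3.7 m, τ = 420 × 3.7 = 1554 N·m clockwise.
Net load moment about support A = 1890 N·m clockwise.
Reaction R at support B is upward at 4.2 m, arm 4.2 m → moment R × 4.2 counterclockwise.
Στ = 0 ⇒ R × 4.2 = 1890 ⇒ R = 450 N.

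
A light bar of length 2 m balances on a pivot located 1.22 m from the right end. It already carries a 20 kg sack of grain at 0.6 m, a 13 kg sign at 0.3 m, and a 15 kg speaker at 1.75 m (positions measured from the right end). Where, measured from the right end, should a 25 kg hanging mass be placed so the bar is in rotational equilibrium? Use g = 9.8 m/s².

Taking torques about the pivot (at 1.22 m from the right end):
Sack of grain: 20 × 9.8 = 196 N down at 0.6 m → arm 0.62 m, τ = 196 × 0.62 = 121.5 N·m clockwise.
Sign: 13 × 9.8 = 127.4 N down at 0.3 m → arm 0.92 m, τ = 127.4 × 0.92 = 117.2 N·m clockwise.
Speaker: 15 × 9.8 = 147 N down at 1.75 m → arm 0.53 m, τ = 147 × 0.53 = 77.91 N·m counterclockwise.
Net moment of existing loads = 160.8 N·m clockwise.
The hanging mass weighs 25 × 9.8 = 245 N and must supply an equal counterclockwise moment, so its lever arm about the pivot is 160.8 / 245 = 0.656 m.
That puts it at 1.22 + 0.656 = 1.88 m from the right end.

x ≈ 1.88 m from the right end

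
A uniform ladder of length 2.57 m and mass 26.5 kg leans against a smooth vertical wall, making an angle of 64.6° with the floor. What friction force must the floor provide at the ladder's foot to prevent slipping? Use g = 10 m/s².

f ≈ 62.9 N

Take moments about the foot of the ladder.
Ladder weight 26.5×10 = 265 N acts at 1.285 m along the ladder; its horizontal arm is 1.285·cos64.6° = 0.5512 m → τ = 146.1 N·m clockwise.
Wall normal N acts horizontally at the top; its moment arm is the height L sinθ = 2.57·sin64.6° = 2.322 m, counterclockwise.
Balancing moments: N × 2.322 = 146.1, giving N = 62.9 N.
ΣFx = 0: friction at the foot balances the wall's push, so f = N_wall = 62.9 N.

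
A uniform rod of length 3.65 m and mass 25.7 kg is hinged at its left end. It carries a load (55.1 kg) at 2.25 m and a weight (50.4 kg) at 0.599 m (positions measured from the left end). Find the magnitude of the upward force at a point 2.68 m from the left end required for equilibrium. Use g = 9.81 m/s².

F ≈ 736 N

Choose the left end as the axis so the unknown pivot reaction has zero arm there.
Beam weight: 25.7 × 9.81 = 252.1 N down at 1.825 m → arm 1.825 m, τ = 252.1 × 1.825 = 460.1 N·m clockwise.
Load: 55.1 × 9.81 = 540.5 N down at 2.25 m → arm 2.25 m, τ = 540.5 × 2.25 = 1216 N·m clockwise.
Weight: 50.4 × 9.81 = 494.4 N down at 0.599 m → arm 0.599 m, τ = 494.4 × 0.599 = 296.1 N·m clockwise.
Net moment of the loads = 1972 N·m clockwise.
The upward force F acts at a point 2.68 m from the left end, arm 2.68 m, giving F × 2.68 counterclockwise.
Στ = 0 ⇒ F × 2.68 = 1972 ⇒ F = 1972 / 2.68 = 736 N.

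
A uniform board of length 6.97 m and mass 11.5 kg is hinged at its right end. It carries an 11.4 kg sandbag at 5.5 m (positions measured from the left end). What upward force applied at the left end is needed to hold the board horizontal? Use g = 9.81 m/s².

F ≈ 80 N

About the right end:
Beam weight: 11.5 × 9.81 = 112.8 N down at 3.485 m → arm 3.485 m, τ = 112.8 × 3.485 = 393.1 N·m counterclockwise.
Sandbag: 11.4 × 9.81 = 111.8 N down at 5.5 m → arm 1.47 m, τ = 111.8 × 1.47 = 164.3 N·m counterclockwise.
Net moment of the loads = 557.4 N·m counterclockwise.
The upward force F acts at the left end, arm 6.97 m, giving F × 6.97 clockwise.
Στ = 0 ⇒ F × 6.97 = 557.4 ⇒ F = 557.4 / 6.97 = 80 N.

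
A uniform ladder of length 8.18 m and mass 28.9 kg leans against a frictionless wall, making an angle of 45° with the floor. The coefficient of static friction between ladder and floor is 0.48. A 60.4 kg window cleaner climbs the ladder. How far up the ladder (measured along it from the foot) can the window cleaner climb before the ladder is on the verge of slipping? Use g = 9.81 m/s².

Choose the foot of the ladder as the axis so the floor normal and friction both act there and drop out.
Ladder weight 28.9×9.81 = 283.5 N acts at 4.09 m along the ladder; its horizontal arm is 4.09·cos45° = 2.892 m → τ = 819.9 N·m clockwise.
Window cleaner weight 60.4×9.81 = 592.5 N at distance d → arm d·cos45° → τ = 592.5·d·0.7071 clockwise.
Wall normal N at the top has arm L sinθ = 5.784 m counterclockwise, so Στ = 0 gives N·5.784 = 819.9 + 419·d.
ΣFy = 0 ⇒ N_floor = 876 N, so the maximum friction is μ_s·N_floor = 0.48×876 = 420.5 N. ΣFx = 0 ⇒ N_wall = f, so at the slipping point N = 420.5 N.
Substituting: 420.5×5.784 = 819.9 + 419·d ⇒ d = (2432 − 819.9) / 419 = 3.85 m.

d ≈ 3.85 m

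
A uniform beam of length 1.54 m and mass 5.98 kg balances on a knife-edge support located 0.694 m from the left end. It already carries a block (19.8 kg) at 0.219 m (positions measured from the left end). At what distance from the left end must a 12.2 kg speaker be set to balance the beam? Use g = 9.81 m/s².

x ≈ 1.43 m from the left end

Taking torques about the knife-edge support (at 0.694 m from the left end):
Beam weight: 5.98 × 9.81 = 58.66 N down at 0.77 m → arm 0.076 m, τ = 58.66 × 0.076 = 4.458 N·m clockwise.
Block: 19.8 × 9.81 = 194.2 N down at 0.219 m → arm 0.475 m, τ = 194.2 × 0.475 = 92.24 N·m counterclockwise.
Net moment of existing loads = 87.78 N·m counterclockwise.
The speaker weighs 12.2 × 9.81 = 119.7 N and must supply an equal clockwise moment, so its lever arm about the knife-edge support is 87.78 / 119.7 = 0.733 m.
That puts it at 0.694 + 0.733 = 1.43 m from the left end.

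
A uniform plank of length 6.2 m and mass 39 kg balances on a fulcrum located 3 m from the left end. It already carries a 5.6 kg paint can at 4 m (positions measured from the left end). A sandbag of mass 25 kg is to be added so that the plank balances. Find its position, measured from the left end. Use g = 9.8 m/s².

Take moments about the fulcrum (at 3 m from the left end).
Beam weight: 39 × 9.8 = 382.2 N down at 3.1 m → arm 0.1 m, τ = 382.2 × 0.1 = 38.22 N·m clockwise.
Paint can: 5.6 × 9.8 = 54.88 N down at 4 m → arm 1 m, τ = 54.88 × 1 = 54.88 N·m clockwise.
Net moment of existing loads = 93.1 N·m clockwise.
The sandbag weighs 25 × 9.8 = 245 N and must supply an equal counterclockwise moment, so its lever arm about the fulcrum is 93.1 / 245 = 0.38 m.
That puts it at 3 − 0.38 = 2.62 m from the left end.

x ≈ 2.62 m from the left end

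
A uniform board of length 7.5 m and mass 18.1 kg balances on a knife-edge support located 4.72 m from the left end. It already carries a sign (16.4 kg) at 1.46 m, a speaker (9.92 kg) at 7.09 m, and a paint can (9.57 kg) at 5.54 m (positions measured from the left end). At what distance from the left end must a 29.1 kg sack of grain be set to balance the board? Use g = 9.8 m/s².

Choose the knife-edge support (at 4.72 m from the left end) as the axis so the support reaction has zero arm there.
Beam weight: 18.1 × 9.8 = 177.4 N down at 3.75 m → arm 0.97 m, τ = 177.4 × 0.97 = 172.1 N·m counterclockwise.
Sign: 16.4 × 9.8 = 160.7 N down at 1.46 m → arm 3.26 m, τ = 160.7 × 3.26 = 523.9 N·m counterclockwise.
Speaker: 9.92 × 9.8 = 97.22 N down at 7.09 m → arm 2.37 m, τ = 97.22 × 2.37 = 230.4 N·m clockwise.
Paint can: 9.57 × 9.8 = 93.79 N down at 5.54 m → arm 0.82 m, τ = 93.79 × 0.82 = 76.91 N·m clockwise.
Net moment of existing loads = 388.7 N·m counterclockwise.
The sack of grain weighs 29.1 × 9.8 = 285.2 N and must supply an equal clockwise moment, so its lever arm about the knife-edge support is 388.7 / 285.2 = 1.36 m.
That puts it at 4.72 + 1.36 = 6.08 m from the left end.

x ≈ 6.08 m from the left end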